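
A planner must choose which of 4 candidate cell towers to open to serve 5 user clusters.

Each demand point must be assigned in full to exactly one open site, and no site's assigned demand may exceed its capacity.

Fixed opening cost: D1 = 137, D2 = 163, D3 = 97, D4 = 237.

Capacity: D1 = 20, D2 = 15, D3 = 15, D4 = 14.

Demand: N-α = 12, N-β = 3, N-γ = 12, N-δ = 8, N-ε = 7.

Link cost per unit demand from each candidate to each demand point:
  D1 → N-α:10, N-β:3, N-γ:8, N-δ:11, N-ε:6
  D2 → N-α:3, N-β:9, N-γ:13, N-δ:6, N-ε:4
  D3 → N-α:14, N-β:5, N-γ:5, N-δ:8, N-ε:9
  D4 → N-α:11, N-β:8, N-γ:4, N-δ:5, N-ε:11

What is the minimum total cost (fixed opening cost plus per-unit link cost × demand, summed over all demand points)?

Open {D1, D2, D3}; cheapest assignment that respects the capacities:
  D1 (cap 20, load 18): N-β, N-δ, N-ε — cost 3×3 + 8×11 + 7×6 = 139
  D2 (cap 15, load 12): N-α — cost 12×3 = 36
  D3 (cap 15, load 12): N-γ — cost 12×5 = 60
  Shipping 235, fixed 397 → total 632.
  Any other capacity-feasible assignment to {D1, D2, D3} ships for at least 235.
Compare {D2, D3, D4}: its best feasible assignment gives total 735.
Compare {D1, D3, D4}: its best feasible assignment gives total 748.
Every other set of open sites that can feasibly serve all demand totals ≥ 735 even under its best assignment. Minimum: 632.

632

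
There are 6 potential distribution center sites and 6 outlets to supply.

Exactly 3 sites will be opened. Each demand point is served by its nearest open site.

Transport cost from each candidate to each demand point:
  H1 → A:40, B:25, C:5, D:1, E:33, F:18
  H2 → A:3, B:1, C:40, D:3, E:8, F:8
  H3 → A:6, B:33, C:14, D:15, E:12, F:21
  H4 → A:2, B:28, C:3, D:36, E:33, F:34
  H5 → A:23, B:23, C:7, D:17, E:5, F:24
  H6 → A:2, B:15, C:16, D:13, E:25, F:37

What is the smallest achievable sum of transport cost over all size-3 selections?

Open {H2, H4, H5}.
  A→H4 2, B→H2 1, C→H4 3, D→H2 3, E→H5 5, F→H2 8  ⇒ total 22.
Compare {H1, H2, H4}: total 23.
Compare {H1, H2, H5}: total 23.
No size-3 selection does better; minimum is 22.

22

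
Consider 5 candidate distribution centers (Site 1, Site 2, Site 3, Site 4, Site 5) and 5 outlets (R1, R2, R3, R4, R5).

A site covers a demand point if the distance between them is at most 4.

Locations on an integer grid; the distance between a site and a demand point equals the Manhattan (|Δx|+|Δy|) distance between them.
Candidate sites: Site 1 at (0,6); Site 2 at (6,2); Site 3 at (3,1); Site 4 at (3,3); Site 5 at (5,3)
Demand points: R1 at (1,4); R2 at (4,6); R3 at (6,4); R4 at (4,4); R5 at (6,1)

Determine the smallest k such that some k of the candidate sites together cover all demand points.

Coverage sets (demand points within 4 of each site):
  Site 1: {R1, R2}
  Site 2: {R3, R4, R5}
  Site 3: {R4, R5}
  Site 4: {R1, R2, R3, R4}
  Site 5: {R2, R3, R4, R5}
No single site covers all 5 demand points.
But {Site 1, Site 2} covers everything, so the minimum is 2.

2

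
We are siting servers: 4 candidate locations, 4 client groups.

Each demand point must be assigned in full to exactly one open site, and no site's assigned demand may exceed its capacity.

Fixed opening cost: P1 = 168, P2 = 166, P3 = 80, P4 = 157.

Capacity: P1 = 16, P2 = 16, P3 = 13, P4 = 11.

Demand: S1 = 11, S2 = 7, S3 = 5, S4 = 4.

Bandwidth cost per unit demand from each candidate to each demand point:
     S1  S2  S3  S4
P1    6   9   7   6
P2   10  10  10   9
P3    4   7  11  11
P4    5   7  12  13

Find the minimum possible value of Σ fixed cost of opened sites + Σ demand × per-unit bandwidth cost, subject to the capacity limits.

Open {P1, P3}; cheapest assignment that respects the capacities:
  P1 (cap 16, load 16): S2, S3, S4 — cost 7×9 + 5×7 + 4×6 = 122
  P3 (cap 13, load 11): S1 — cost 11×4 = 44
  Shipping 166, fixed 248 → total 414.
  Any other capacity-feasible assignment to {P1, P3} ships for at least 166.
Compare {P2, P3}: its best feasible assignment gives total 446.
Compare {P1, P4}: its best feasible assignment gives total 502.
Every other set of open sites that can feasibly serve all demand totals ≥ 446 even under its best assignment. Minimum: 414.

414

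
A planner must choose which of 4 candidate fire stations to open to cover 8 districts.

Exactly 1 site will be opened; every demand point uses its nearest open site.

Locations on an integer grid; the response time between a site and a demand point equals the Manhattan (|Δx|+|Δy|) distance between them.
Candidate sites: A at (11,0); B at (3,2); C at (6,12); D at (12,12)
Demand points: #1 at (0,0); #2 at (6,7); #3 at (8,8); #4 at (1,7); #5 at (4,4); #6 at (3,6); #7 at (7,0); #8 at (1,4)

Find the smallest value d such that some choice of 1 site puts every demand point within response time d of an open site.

11

Open {B}.
  Farthest demand point is #3 at response time 11 (to B); all others are ≤ 11.
With {A} the worst case is 17.
With {C} the worst case is 18.
No size-1 selection achieves below 11.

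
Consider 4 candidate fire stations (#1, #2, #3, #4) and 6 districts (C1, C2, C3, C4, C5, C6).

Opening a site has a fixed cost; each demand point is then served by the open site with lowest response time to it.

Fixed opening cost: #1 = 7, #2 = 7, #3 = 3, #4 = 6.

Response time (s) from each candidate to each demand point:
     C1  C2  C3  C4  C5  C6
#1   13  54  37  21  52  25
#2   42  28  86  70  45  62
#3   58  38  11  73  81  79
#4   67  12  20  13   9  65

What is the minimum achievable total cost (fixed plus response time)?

99

Open {#1, #3, #4}: assign each demand point to its cheapest open site.
  C1→#1 13, C2→#4 12, C3→#3 11, C4→#4 13, C5→#4 9, C6→#1 25
  response time 83, fixed 16 → total 99.
Compare {#1, #4}: response time 92 + fixed 13 = 105.
Compare {#1, #2, #3, #4}: response time 83 + fixed 23 = 106.
Compare {#1, #2, #4}: response time 92 + fixed 20 = 112.
All other subsets cost ≥ 105. Minimum total cost: 99.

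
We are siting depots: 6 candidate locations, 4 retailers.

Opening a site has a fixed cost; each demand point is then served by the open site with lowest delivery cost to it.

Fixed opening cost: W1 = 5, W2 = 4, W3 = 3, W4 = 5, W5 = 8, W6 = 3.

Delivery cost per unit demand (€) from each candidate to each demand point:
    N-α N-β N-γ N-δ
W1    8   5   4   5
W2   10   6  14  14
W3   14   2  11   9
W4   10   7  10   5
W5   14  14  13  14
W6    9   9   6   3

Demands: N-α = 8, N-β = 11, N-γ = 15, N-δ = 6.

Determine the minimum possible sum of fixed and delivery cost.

175

Open {W1, W3, W6}: assign each demand point to its cheapest open site.
  N-α→W1 8×8=64, N-β→W3 11×2=22, N-γ→W1 15×4=60, N-δ→W6 6×3=18
  delivery cost 164, fixed 11 → total 175.
Compare {W1, W2, W3, W6}: delivery cost 164 + fixed 15 = 179.
Compare {W1, W3, W4, W6}: delivery cost 164 + fixed 16 = 180.
Compare {W1, W3, W5, W6}: delivery cost 164 + fixed 19 = 183.
All other subsets cost ≥ 179. Minimum total cost: 175.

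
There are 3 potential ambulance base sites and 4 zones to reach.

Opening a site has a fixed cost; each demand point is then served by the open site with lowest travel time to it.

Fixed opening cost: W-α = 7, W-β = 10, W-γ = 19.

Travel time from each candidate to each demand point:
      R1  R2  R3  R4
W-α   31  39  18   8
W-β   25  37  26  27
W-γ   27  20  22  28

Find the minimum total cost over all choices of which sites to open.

99

Open {W-α, W-γ}: assign each demand point to its cheapest open site.
  R1→W-γ 27, R2→W-γ 20, R3→W-α 18, R4→W-α 8
  travel time 73, fixed 26 → total 99.
Compare {W-α}: travel time 96 + fixed 7 = 103.
Compare {W-α, W-β}: travel time 88 + fixed 17 = 105.
Compare {W-α, W-β, W-γ}: travel time 71 + fixed 36 = 107.
All other subsets cost ≥ 103. Minimum total cost: 99.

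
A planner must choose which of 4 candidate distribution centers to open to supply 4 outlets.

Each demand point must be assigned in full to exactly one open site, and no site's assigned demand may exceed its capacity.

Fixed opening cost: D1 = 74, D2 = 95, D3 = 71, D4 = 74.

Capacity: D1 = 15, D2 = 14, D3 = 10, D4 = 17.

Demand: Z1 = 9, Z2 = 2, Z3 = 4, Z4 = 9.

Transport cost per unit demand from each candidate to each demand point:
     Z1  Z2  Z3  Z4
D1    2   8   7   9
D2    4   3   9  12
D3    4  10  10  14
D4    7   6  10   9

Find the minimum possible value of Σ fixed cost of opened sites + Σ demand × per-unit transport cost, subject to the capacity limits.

287

Open {D1, D4}; cheapest assignment that respects the capacities:
  D1 (cap 15, load 13): Z1, Z3 — cost 9×2 + 4×7 = 46
  D4 (cap 17, load 11): Z2, Z4 — cost 2×6 + 9×9 = 93
  Shipping 139, fixed 148 → total 287.
  Any other capacity-feasible assignment to {D1, D4} ships for at least 139.
Compare {D1, D3}: its best feasible assignment gives total 306.
Compare {D3, D4}: its best feasible assignment gives total 314.
Every other set of open sites that can feasibly serve all demand totals ≥ 306 even under its best assignment. Minimum: 287.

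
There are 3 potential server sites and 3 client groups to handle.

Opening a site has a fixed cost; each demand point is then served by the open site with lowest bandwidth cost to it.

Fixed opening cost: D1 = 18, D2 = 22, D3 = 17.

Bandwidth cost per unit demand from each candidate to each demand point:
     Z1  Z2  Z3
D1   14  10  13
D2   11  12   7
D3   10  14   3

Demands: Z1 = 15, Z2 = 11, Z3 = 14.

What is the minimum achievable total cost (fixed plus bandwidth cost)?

337

Open {D1, D3}: assign each demand point to its cheapest open site.
  Z1→D3 15×10=150, Z2→D1 11×10=110, Z3→D3 14×3=42
  bandwidth cost 302, fixed 35 → total 337.
Compare {D1, D2, D3}: bandwidth cost 302 + fixed 57 = 359.
Compare {D3}: bandwidth cost 346 + fixed 17 = 363.
Compare {D2, D3}: bandwidth cost 324 + fixed 39 = 363.
All other subsets cost ≥ 359. Minimum total cost: 337.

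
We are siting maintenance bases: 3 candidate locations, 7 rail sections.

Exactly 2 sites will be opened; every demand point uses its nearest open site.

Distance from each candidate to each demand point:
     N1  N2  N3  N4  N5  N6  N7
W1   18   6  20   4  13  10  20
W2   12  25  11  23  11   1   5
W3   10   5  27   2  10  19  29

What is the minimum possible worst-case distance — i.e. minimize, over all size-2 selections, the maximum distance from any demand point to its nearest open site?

11

Open {W2, W3}.
  Farthest demand point is N3 at distance 11 (to W2); all others are ≤ 11.
With {W1, W2} the worst case is 12.
With {W1, W3} the worst case is 20.
No size-2 selection achieves below 11.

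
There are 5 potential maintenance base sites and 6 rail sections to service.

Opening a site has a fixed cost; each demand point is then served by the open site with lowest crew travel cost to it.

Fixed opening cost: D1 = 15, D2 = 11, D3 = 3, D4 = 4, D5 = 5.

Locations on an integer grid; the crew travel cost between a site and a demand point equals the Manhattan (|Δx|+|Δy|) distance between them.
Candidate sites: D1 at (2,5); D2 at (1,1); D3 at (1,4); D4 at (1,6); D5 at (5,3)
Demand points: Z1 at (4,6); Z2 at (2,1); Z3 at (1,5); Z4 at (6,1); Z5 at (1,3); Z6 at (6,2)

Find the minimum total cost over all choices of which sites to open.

Open {D3, D5}: assign each demand point to its cheapest open site.
  Z1→D5 4, Z2→D3 4, Z3→D3 1, Z4→D5 3, Z5→D3 1, Z6→D5 2
  crew travel cost 15, fixed 8 → total 23.
Compare {D4, D5}: crew travel cost 17 + fixed 9 = 26.
Compare {D3, D4, D5}: crew travel cost 14 + fixed 12 = 26.
Compare {D3}: crew travel cost 26 + fixed 3 = 29.
All other subsets cost ≥ 26. Minimum total cost: 23.

23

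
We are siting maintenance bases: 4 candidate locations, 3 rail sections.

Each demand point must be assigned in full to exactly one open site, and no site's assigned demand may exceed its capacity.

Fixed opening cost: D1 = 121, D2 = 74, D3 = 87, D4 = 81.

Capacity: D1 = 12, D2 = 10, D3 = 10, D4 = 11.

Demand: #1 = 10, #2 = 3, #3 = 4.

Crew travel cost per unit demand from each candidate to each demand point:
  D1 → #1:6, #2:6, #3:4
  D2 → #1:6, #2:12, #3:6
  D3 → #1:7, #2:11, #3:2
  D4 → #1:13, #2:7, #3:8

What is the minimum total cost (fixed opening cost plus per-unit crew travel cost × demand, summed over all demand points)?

262

Open {D2, D3}; cheapest assignment that respects the capacities:
  D2 (cap 10, load 10): #1 — cost 10×6 = 60
  D3 (cap 10, load 7): #2, #3 — cost 3×11 + 4×2 = 41
  Shipping 101, fixed 161 → total 262.
  Any other capacity-feasible assignment to {D2, D3} ships for at least 101.
Compare {D2, D4}: its best feasible assignment gives total 268.
Compare {D1, D2}: its best feasible assignment gives total 289.
Every other set of open sites that can feasibly serve all demand totals ≥ 268 even under its best assignment. Minimum: 262.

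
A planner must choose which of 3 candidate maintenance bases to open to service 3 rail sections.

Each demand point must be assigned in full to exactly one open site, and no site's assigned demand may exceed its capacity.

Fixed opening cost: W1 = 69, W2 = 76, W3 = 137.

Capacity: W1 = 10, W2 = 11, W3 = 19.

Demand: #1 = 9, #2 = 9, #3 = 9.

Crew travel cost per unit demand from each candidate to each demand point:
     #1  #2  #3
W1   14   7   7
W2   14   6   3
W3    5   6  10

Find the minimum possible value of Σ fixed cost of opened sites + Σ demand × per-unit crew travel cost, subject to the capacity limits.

339

Open {W2, W3}; cheapest assignment that respects the capacities:
  W2 (cap 11, load 9): #3 — cost 9×3 = 27
  W3 (cap 19, load 18): #1, #2 — cost 9×5 + 9×6 = 99
  Shipping 126, fixed 213 → total 339.
  Any other capacity-feasible assignment to {W2, W3} ships for at least 126.
Compare {W1, W3}: its best feasible assignment gives total 368.
Compare {W1, W2, W3}: its best feasible assignment gives total 408.
Every other set of open sites that can feasibly serve all demand totals ≥ 368 even under its best assignment. Minimum: 339.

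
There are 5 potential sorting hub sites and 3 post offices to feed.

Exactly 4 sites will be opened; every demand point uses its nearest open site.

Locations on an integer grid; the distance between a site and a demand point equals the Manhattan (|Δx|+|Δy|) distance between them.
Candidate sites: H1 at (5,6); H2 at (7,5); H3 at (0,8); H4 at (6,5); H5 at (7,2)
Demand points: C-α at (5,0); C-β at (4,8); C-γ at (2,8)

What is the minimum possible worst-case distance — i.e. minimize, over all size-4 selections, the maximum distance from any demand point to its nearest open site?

4

Open {H1, H2, H3, H5}.
  Farthest demand point is C-α at distance 4 (to H5); all others are ≤ 4.
With {H1, H3, H4, H5} the worst case is 4.
With {H2, H3, H4, H5} the worst case is 4.
No size-4 selection achieves below 4.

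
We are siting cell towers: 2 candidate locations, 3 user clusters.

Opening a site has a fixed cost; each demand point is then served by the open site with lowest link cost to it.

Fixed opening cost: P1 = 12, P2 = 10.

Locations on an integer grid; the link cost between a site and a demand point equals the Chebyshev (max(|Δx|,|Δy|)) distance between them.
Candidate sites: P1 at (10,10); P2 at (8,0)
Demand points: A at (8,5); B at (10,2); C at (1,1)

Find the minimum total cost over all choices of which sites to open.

24

Open {P2}: assign each demand point to its cheapest open site.
  A→P2 5, B→P2 2, C→P2 7
  link cost 14, fixed 10 → total 24.
Compare {P1}: link cost 22 + fixed 12 = 34.
Compare {P1, P2}: link cost 14 + fixed 22 = 36.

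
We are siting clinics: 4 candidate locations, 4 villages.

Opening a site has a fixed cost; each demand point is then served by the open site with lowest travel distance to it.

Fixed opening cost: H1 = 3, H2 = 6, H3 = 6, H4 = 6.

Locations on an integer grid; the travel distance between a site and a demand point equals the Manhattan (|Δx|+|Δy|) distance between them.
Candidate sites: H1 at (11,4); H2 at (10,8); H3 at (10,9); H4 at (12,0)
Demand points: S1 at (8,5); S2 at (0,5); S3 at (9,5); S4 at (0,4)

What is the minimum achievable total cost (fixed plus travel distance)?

33

Open {H1}: assign each demand point to its cheapest open site.
  S1→H1 4, S2→H1 12, S3→H1 3, S4→H1 11
  travel distance 30, fixed 3 → total 33.
Compare {H1, H2}: travel distance 30 + fixed 9 = 39.
Compare {H1, H3}: travel distance 30 + fixed 9 = 39.
Compare {H1, H4}: travel distance 30 + fixed 9 = 39.
All other subsets cost ≥ 39. Minimum total cost: 33.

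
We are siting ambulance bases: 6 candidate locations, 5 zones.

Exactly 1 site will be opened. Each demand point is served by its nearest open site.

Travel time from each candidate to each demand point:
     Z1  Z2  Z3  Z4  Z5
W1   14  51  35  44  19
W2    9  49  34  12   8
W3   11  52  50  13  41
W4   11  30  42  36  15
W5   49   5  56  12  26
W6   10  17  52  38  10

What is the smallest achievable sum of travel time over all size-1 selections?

112

Open {W2}.
  Z1→W2 9, Z2→W2 49, Z3→W2 34, Z4→W2 12, Z5→W2 8  ⇒ total 112.
Compare {W6}: total 127.
Compare {W4}: total 134.
No size-1 selection does better; minimum is 112.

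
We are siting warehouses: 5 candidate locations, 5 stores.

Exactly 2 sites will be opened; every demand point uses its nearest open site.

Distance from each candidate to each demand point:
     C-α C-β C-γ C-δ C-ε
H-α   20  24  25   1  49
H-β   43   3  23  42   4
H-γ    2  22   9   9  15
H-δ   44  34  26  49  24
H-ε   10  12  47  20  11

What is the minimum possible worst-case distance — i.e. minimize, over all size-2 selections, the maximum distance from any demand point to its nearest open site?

9

Open {H-β, H-γ}.
  Farthest demand point is C-γ at distance 9 (to H-γ); all others are ≤ 9.
With {H-γ, H-ε} the worst case is 12.
With {H-α, H-γ} the worst case is 22.
No size-2 selection achieves below 9.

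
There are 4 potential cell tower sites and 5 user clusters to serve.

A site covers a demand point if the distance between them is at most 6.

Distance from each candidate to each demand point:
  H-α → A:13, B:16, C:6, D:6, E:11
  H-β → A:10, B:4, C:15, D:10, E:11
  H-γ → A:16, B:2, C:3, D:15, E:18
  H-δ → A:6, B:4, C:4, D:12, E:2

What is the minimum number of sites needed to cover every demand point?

Coverage sets (demand points within 6 of each site):
  H-α: {C, D}
  H-β: {B}
  H-γ: {B, C}
  H-δ: {A, B, C, E}
No single site covers all 5 demand points.
But {H-α, H-δ} covers everything, so the minimum is 2.

2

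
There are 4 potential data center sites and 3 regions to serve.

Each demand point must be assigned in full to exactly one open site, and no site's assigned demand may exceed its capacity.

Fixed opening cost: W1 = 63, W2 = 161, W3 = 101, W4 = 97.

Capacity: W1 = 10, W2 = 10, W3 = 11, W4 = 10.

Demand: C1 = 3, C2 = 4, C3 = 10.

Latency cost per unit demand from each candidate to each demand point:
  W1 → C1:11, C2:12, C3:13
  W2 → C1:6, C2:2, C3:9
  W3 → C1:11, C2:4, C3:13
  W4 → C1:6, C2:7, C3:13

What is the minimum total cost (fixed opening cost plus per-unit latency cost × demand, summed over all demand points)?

Open {W1, W4}; cheapest assignment that respects the capacities:
  W1 (cap 10, load 10): C3 — cost 10×13 = 130
  W4 (cap 10, load 7): C1, C2 — cost 3×6 + 4×7 = 46
  Shipping 176, fixed 160 → total 336.
  Any other capacity-feasible assignment to {W1, W4} ships for at least 176.
Compare {W1, W3}: its best feasible assignment gives total 343.
Compare {W3, W4}: its best feasible assignment gives total 374.
Every other set of open sites that can feasibly serve all demand totals ≥ 343 even under its best assignment. Minimum: 336.

336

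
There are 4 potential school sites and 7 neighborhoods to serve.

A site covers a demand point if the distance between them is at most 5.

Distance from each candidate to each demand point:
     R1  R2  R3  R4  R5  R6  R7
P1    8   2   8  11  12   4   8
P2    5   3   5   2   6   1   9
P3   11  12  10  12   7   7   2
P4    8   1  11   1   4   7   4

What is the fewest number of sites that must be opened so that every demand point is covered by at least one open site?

2

Coverage sets (demand points within 5 of each site):
  P1: {R2, R6}
  P2: {R1, R2, R3, R4, R6}
  P3: {R7}
  P4: {R2, R4, R5, R7}
No single site covers all 7 demand points.
But {P2, P4} covers everything, so the minimum is 2.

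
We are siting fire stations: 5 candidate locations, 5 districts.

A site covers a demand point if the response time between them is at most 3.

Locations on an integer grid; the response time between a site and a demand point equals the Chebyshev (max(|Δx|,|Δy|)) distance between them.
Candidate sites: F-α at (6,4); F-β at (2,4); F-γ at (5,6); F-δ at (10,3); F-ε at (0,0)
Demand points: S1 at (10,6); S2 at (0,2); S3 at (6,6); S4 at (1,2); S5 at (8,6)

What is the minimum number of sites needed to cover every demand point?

Coverage sets (demand points within 3 of each site):
  F-α: {S3, S5}
  F-β: {S2, S4}
  F-γ: {S3, S5}
  F-δ: {S1, S5}
  F-ε: {S2, S4}
No 2 sites suffice: every size-2 union leaves at least one demand point uncovered.
But {F-α, F-β, F-δ} covers everything, so the minimum is 3.

3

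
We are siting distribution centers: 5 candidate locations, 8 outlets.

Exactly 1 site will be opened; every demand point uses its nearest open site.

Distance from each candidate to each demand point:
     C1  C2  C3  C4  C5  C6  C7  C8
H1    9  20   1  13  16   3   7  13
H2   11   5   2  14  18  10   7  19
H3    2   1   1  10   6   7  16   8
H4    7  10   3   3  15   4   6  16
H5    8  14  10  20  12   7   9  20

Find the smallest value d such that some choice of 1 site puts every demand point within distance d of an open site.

Open {H3}.
  Farthest demand point is C7 at distance 16 (to H3); all others are ≤ 16.
With {H4} the worst case is 16.
With {H2} the worst case is 19.
No size-1 selection achieves below 16.

16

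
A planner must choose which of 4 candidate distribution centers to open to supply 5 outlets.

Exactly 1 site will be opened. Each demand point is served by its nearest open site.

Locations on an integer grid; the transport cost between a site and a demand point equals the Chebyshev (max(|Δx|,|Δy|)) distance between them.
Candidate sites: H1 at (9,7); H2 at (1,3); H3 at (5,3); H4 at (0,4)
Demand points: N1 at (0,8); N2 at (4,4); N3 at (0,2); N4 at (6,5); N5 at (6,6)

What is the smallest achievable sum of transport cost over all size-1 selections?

16

Open {H3}.
  N1→H3 5, N2→H3 1, N3→H3 5, N4→H3 2, N5→H3 3  ⇒ total 16.
Compare {H2}: total 19.
Compare {H4}: total 22.
No size-1 selection does better; minimum is 16.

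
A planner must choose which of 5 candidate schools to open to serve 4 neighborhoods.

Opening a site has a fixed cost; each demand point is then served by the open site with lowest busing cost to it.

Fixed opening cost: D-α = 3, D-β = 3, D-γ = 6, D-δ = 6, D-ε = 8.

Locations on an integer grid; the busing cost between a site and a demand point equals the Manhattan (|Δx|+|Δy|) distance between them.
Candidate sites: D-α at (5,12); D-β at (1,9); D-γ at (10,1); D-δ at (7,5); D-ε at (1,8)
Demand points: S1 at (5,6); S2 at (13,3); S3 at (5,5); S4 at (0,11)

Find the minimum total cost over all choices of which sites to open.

Open {D-β, D-δ}: assign each demand point to its cheapest open site.
  S1→D-δ 3, S2→D-δ 8, S3→D-δ 2, S4→D-β 3
  busing cost 16, fixed 9 → total 25.
Compare {D-α, D-δ}: busing cost 19 + fixed 9 = 28.
Compare {D-α, D-β, D-δ}: busing cost 16 + fixed 12 = 28.
Compare {D-β, D-γ, D-δ}: busing cost 13 + fixed 15 = 28.
All other subsets cost ≥ 28. Minimum total cost: 25.

25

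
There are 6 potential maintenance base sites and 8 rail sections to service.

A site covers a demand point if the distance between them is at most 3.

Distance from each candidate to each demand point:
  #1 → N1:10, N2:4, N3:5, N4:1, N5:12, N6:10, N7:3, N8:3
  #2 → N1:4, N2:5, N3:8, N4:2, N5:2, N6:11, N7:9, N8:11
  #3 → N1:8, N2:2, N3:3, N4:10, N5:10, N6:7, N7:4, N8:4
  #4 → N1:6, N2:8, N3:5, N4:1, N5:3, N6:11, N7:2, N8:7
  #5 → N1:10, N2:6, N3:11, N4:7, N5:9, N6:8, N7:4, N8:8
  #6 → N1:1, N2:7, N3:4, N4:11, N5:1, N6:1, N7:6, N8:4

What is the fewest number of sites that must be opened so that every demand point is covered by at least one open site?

Coverage sets (demand points within 3 of each site):
  #1: {N4, N7, N8}
  #2: {N4, N5}
  #3: {N2, N3}
  #4: {N4, N5, N7}
  #5: {}
  #6: {N1, N5, N6}
No 2 sites suffice: every size-2 union leaves at least one demand point uncovered.
But {#1, #3, #6} covers everything, so the minimum is 3.

3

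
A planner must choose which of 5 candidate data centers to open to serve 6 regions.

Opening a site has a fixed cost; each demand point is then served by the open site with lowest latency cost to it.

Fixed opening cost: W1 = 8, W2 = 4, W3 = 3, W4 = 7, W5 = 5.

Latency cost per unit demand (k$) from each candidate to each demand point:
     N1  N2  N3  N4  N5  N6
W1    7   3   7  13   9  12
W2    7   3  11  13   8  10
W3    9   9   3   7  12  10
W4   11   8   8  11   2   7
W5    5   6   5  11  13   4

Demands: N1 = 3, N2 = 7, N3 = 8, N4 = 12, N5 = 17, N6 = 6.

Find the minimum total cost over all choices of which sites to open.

Open {W2, W3, W4, W5}: assign each demand point to its cheapest open site.
  N1→W5 3×5=15, N2→W2 7×3=21, N3→W3 8×3=24, N4→W3 12×7=84, N5→W4 17×2=34, N6→W5 6×4=24
  latency cost 202, fixed 19 → total 221.
Compare {W1, W3, W4, W5}: latency cost 202 + fixed 23 = 225.
Compare {W1, W2, W3, W4, W5}: latency cost 202 + fixed 27 = 229.
Compare {W3, W4, W5}: latency cost 223 + fixed 15 = 238.
All other subsets cost ≥ 225. Minimum total cost: 221.

221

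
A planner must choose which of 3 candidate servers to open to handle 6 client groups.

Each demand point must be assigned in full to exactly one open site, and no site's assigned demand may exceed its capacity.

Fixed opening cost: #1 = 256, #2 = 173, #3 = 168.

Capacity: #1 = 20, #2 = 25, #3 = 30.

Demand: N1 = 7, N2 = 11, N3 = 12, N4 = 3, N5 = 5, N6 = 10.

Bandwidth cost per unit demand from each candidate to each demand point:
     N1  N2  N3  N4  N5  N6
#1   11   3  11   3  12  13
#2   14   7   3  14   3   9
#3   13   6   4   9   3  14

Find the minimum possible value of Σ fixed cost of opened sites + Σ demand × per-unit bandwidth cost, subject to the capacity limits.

666

Open {#2, #3}; cheapest assignment that respects the capacities:
  #2 (cap 25, load 22): N3, N6 — cost 12×3 + 10×9 = 126
  #3 (cap 30, load 26): N1, N2, N4, N5 — cost 7×13 + 11×6 + 3×9 + 5×3 = 199
  Shipping 325, fixed 341 → total 666.
  Any other capacity-feasible assignment to {#2, #3} ships for at least 325.
Compare {#1, #3}: its best feasible assignment gives total 764.
Compare {#1, #2, #3}: its best feasible assignment gives total 871.
Every other set of open sites that can feasibly serve all demand totals ≥ 764 even under its best assignment. Minimum: 666.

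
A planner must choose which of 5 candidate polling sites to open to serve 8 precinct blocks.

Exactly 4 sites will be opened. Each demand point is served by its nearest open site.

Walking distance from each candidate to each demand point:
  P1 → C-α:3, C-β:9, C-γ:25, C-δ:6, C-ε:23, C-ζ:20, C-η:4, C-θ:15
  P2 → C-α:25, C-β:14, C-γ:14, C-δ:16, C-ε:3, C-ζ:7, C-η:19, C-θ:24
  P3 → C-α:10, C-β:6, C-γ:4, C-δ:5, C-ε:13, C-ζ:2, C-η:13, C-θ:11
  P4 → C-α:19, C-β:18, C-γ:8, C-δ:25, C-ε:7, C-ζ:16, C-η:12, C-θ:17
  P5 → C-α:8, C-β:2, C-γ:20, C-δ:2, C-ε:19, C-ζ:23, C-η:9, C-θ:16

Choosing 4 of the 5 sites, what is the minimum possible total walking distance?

31

Open {P1, P2, P3, P5}.
  C-α→P1 3, C-β→P5 2, C-γ→P3 4, C-δ→P5 2, C-ε→P2 3, C-ζ→P3 2, C-η→P1 4, C-θ→P3 11  ⇒ total 31.
Compare {P1, P3, P4, P5}: total 35.
Compare {P1, P2, P3, P4}: total 38.
No size-4 selection does better; minimum is 31.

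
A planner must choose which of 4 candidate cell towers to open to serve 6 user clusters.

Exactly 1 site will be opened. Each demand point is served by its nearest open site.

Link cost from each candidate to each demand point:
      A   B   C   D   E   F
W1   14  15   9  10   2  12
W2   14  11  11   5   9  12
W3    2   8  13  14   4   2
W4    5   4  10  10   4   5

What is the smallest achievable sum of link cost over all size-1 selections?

Open {W4}.
  A→W4 5, B→W4 4, C→W4 10, D→W4 10, E→W4 4, F→W4 5  ⇒ total 38.
Compare {W3}: total 43.
Compare {W1}: total 62.
No size-1 selection does better; minimum is 38.

38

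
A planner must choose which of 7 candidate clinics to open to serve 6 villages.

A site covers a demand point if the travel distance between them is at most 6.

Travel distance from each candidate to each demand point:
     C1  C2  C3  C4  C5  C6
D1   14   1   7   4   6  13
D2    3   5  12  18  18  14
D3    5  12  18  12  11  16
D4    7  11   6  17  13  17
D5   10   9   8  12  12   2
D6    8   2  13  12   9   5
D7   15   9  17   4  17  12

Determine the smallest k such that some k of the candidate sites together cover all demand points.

4

Coverage sets (demand points within 6 of each site):
  D1: {C2, C4, C5}
  D2: {C1, C2}
  D3: {C1}
  D4: {C3}
  D5: {C6}
  D6: {C2, C6}
  D7: {C4}
No 3 sites suffice: every size-3 union leaves at least one demand point uncovered.
But {D1, D2, D4, D5} covers everything, so the minimum is 4.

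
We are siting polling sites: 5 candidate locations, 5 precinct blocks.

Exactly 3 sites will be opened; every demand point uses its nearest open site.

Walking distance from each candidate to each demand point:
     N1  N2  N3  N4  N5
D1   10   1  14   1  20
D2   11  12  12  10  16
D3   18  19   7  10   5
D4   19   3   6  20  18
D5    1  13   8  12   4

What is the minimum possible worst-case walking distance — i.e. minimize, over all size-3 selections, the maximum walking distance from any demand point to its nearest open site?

6

Open {D1, D4, D5}.
  Farthest demand point is N3 at walking distance 6 (to D4); all others are ≤ 6.
With {D1, D3, D5} the worst case is 7.
With {D1, D2, D5} the worst case is 8.
No size-3 selection achieves below 6.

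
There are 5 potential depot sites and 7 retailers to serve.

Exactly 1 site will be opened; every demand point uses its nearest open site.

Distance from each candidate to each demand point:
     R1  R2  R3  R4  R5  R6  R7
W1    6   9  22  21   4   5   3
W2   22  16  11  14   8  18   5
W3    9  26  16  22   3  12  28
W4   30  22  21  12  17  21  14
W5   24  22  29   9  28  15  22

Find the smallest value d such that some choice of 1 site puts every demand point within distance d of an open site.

Open {W1}.
  Farthest demand point is R3 at distance 22 (to W1); all others are ≤ 22.
With {W2} the worst case is 22.
With {W3} the worst case is 28.
No size-1 selection achieves below 22.

22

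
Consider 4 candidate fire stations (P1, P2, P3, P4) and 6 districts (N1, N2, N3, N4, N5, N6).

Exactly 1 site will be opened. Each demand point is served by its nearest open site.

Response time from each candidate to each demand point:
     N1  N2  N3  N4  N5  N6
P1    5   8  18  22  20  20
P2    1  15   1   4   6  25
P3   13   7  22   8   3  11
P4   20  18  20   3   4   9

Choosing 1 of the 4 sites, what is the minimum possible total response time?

52

Open {P2}.
  N1→P2 1, N2→P2 15, N3→P2 1, N4→P2 4, N5→P2 6, N6→P2 25  ⇒ total 52.
Compare {P3}: total 64.
Compare {P4}: total 74.
No size-1 selection does better; minimum is 52.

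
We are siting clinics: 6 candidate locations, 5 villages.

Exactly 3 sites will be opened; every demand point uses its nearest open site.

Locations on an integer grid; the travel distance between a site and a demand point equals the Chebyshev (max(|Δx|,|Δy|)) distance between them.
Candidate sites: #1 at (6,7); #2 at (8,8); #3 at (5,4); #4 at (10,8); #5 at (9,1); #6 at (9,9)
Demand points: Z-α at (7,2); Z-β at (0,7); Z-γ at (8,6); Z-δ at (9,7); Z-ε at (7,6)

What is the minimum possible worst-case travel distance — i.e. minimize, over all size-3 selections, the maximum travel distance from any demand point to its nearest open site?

5

Open {#1, #2, #3}.
  Farthest demand point is Z-β at travel distance 5 (to #3); all others are ≤ 5.
With {#1, #3, #4} the worst case is 5.
With {#1, #3, #5} the worst case is 5.
No size-3 selection achieves below 5.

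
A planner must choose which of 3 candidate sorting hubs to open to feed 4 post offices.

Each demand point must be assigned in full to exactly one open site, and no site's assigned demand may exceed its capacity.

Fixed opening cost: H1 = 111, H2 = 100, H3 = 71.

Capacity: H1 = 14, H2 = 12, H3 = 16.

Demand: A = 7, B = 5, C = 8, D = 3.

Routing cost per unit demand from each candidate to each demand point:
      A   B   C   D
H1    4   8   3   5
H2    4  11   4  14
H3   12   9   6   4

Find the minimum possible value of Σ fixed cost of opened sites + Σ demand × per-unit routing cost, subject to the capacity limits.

Open {H2, H3}; cheapest assignment that respects the capacities:
  H2 (cap 12, load 7): A — cost 7×4 = 28
  H3 (cap 16, load 16): B, C, D — cost 5×9 + 8×6 + 3×4 = 105
  Shipping 133, fixed 171 → total 304.
  Any other capacity-feasible assignment to {H2, H3} ships for at least 133.
Compare {H1, H3}: its best feasible assignment gives total 310.
Compare {H1, H2}: its best feasible assignment gives total 333.
Every other set of open sites that can feasibly serve all demand totals ≥ 310 even under its best assignment. Minimum: 304.

304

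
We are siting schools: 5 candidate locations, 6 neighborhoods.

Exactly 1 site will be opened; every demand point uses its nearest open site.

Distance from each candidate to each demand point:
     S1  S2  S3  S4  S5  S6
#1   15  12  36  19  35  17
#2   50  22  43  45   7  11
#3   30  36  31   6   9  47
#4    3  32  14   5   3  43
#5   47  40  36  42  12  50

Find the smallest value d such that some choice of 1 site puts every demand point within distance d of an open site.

36

Open {#1}.
  Farthest demand point is S3 at distance 36 (to #1); all others are ≤ 36.
With {#4} the worst case is 43.
With {#3} the worst case is 47.
No size-1 selection achieves below 36.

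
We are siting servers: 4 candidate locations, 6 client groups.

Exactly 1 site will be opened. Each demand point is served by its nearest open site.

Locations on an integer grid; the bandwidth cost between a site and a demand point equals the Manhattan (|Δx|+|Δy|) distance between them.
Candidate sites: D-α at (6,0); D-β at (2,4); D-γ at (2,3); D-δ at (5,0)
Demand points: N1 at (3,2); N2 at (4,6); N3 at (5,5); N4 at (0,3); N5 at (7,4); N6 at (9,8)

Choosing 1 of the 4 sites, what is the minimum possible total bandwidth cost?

Open {D-β}.
  N1→D-β 3, N2→D-β 4, N3→D-β 4, N4→D-β 3, N5→D-β 5, N6→D-β 11  ⇒ total 30.
Compare {D-γ}: total 32.
Compare {D-δ}: total 42.
No size-1 selection does better; minimum is 30.

30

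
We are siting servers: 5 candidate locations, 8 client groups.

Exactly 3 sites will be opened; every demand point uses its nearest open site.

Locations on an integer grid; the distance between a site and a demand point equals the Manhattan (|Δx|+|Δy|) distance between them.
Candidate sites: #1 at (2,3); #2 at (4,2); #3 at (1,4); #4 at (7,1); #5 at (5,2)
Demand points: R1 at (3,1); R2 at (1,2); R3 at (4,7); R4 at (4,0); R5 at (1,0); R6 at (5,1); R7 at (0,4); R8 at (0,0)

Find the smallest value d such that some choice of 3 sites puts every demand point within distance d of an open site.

5

Open {#1, #2, #3}.
  Farthest demand point is R3 at distance 5 (to #2); all others are ≤ 5.
With {#1, #2, #4} the worst case is 5.
With {#1, #2, #5} the worst case is 5.
No size-3 selection achieves below 5.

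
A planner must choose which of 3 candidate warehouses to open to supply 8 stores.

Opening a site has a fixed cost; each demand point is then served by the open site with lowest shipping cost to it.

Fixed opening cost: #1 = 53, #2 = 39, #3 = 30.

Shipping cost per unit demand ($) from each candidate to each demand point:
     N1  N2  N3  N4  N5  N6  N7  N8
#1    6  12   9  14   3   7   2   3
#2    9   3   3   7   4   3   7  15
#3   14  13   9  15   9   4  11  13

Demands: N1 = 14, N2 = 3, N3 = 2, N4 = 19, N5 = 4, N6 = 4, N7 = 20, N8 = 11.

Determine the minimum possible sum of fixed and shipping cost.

421

Open {#1, #2}: assign each demand point to its cheapest open site.
  N1→#1 14×6=84, N2→#2 3×3=9, N3→#2 2×3=6, N4→#2 19×7=133, N5→#1 4×3=12, N6→#2 4×3=12, N7→#1 20×2=40, N8→#1 11×3=33
  shipping cost 329, fixed 92 → total 421.
Compare {#1, #2, #3}: shipping cost 329 + fixed 122 = 451.
Compare {#1}: shipping cost 517 + fixed 53 = 570.
Compare {#1, #3}: shipping cost 505 + fixed 83 = 588.
All other subsets cost ≥ 451. Minimum total cost: 421.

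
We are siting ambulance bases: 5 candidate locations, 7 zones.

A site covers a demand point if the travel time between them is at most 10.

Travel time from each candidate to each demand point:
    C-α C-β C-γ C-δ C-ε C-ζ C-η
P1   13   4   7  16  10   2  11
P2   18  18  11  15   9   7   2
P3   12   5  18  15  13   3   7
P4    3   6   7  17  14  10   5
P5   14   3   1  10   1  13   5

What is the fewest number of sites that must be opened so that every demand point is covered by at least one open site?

2

Coverage sets (demand points within 10 of each site):
  P1: {C-β, C-γ, C-ε, C-ζ}
  P2: {C-ε, C-ζ, C-η}
  P3: {C-β, C-ζ, C-η}
  P4: {C-α, C-β, C-γ, C-ζ, C-η}
  P5: {C-β, C-γ, C-δ, C-ε, C-η}
No single site covers all 7 demand points.
But {P4, P5} covers everything, so the minimum is 2.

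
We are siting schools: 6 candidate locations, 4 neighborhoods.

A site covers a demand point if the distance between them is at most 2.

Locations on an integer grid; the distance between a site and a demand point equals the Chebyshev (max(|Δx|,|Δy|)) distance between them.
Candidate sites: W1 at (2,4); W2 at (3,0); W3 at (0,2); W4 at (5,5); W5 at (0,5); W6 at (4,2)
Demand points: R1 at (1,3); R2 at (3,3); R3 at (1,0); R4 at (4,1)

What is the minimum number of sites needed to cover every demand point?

2

Coverage sets (demand points within 2 of each site):
  W1: {R1, R2}
  W2: {R3, R4}
  W3: {R1, R3}
  W4: {R2}
  W5: {R1}
  W6: {R2, R4}
No single site covers all 4 demand points.
But {W1, W2} covers everything, so the minimum is 2.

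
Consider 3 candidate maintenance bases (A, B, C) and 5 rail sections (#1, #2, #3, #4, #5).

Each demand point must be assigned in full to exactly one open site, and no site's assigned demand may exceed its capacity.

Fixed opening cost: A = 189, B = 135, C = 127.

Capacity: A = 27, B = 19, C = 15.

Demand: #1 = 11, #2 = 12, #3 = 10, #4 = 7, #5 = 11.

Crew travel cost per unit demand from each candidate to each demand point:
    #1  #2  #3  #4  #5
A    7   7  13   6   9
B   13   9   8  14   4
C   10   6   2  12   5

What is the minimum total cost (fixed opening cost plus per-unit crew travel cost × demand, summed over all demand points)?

Open {A, B, C}; cheapest assignment that respects the capacities:
  A (cap 27, load 23): #1, #2 — cost 11×7 + 12×7 = 161
  B (cap 19, load 18): #4, #5 — cost 7×14 + 11×4 = 142
  C (cap 15, load 10): #3 — cost 10×2 = 20
  Shipping 323, fixed 451 → total 774.
  Any other capacity-feasible assignment to {A, B, C} ships for at least 323.
Total demand is 51 and no other set of sites has combined capacity ≥ 51, so {A, B, C} is the only feasible choice of open sites. Minimum: 774.

774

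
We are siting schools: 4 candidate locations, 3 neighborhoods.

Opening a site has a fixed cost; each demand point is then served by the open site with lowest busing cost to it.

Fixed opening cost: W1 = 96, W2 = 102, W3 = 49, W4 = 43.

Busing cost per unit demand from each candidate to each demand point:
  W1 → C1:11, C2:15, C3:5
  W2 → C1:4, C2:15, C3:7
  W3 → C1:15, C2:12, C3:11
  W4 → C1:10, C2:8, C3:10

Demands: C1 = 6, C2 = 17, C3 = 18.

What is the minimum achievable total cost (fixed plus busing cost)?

419

Open {W4}: assign each demand point to its cheapest open site.
  C1→W4 6×10=60, C2→W4 17×8=136, C3→W4 18×10=180
  busing cost 376, fixed 43 → total 419.
Compare {W1, W4}: busing cost 286 + fixed 139 = 425.
Compare {W2, W4}: busing cost 286 + fixed 145 = 431.
Compare {W3, W4}: busing cost 376 + fixed 92 = 468.
All other subsets cost ≥ 425. Minimum total cost: 419.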